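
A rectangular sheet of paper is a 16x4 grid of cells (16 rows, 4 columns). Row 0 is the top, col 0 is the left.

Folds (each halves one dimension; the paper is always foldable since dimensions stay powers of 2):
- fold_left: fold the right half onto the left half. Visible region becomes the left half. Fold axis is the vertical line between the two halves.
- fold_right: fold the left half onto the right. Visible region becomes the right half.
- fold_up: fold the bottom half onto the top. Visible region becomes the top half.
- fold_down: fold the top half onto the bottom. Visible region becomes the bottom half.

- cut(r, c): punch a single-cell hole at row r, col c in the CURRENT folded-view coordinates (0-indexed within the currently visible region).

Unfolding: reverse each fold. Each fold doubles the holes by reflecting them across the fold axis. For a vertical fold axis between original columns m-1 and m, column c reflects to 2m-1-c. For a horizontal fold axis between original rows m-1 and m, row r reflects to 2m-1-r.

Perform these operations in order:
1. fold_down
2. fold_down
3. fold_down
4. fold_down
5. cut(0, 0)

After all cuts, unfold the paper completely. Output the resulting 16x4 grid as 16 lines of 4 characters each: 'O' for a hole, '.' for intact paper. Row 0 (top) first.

Answer: O...
O...
O...
O...
O...
O...
O...
O...
O...
O...
O...
O...
O...
O...
O...
O...

Derivation:
Op 1 fold_down: fold axis h@8; visible region now rows[8,16) x cols[0,4) = 8x4
Op 2 fold_down: fold axis h@12; visible region now rows[12,16) x cols[0,4) = 4x4
Op 3 fold_down: fold axis h@14; visible region now rows[14,16) x cols[0,4) = 2x4
Op 4 fold_down: fold axis h@15; visible region now rows[15,16) x cols[0,4) = 1x4
Op 5 cut(0, 0): punch at orig (15,0); cuts so far [(15, 0)]; region rows[15,16) x cols[0,4) = 1x4
Unfold 1 (reflect across h@15): 2 holes -> [(14, 0), (15, 0)]
Unfold 2 (reflect across h@14): 4 holes -> [(12, 0), (13, 0), (14, 0), (15, 0)]
Unfold 3 (reflect across h@12): 8 holes -> [(8, 0), (9, 0), (10, 0), (11, 0), (12, 0), (13, 0), (14, 0), (15, 0)]
Unfold 4 (reflect across h@8): 16 holes -> [(0, 0), (1, 0), (2, 0), (3, 0), (4, 0), (5, 0), (6, 0), (7, 0), (8, 0), (9, 0), (10, 0), (11, 0), (12, 0), (13, 0), (14, 0), (15, 0)]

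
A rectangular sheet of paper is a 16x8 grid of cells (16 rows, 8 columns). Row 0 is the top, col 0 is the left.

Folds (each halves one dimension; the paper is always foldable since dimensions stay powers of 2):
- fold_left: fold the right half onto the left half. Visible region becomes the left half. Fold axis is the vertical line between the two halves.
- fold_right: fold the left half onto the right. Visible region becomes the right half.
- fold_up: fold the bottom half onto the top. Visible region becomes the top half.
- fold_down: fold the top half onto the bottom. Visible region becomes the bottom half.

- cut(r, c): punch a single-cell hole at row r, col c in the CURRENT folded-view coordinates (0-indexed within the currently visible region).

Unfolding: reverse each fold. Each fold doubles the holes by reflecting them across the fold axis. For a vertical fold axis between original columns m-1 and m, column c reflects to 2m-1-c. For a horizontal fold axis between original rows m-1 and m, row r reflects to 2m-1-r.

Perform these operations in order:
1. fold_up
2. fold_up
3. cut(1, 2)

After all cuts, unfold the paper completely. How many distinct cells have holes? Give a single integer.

Answer: 4

Derivation:
Op 1 fold_up: fold axis h@8; visible region now rows[0,8) x cols[0,8) = 8x8
Op 2 fold_up: fold axis h@4; visible region now rows[0,4) x cols[0,8) = 4x8
Op 3 cut(1, 2): punch at orig (1,2); cuts so far [(1, 2)]; region rows[0,4) x cols[0,8) = 4x8
Unfold 1 (reflect across h@4): 2 holes -> [(1, 2), (6, 2)]
Unfold 2 (reflect across h@8): 4 holes -> [(1, 2), (6, 2), (9, 2), (14, 2)]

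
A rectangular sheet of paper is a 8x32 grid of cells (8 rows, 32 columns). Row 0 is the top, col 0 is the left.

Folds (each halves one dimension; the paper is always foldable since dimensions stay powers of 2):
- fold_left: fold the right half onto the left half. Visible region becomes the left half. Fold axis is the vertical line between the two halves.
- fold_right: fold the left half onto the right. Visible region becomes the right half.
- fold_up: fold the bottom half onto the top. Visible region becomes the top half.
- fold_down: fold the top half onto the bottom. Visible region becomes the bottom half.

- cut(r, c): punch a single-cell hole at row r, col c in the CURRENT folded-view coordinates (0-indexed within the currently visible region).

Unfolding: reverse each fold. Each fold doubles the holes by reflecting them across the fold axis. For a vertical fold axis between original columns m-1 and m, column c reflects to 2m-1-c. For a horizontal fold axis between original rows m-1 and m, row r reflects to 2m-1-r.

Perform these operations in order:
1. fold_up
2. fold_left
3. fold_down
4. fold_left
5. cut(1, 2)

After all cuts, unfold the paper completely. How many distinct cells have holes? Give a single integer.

Answer: 16

Derivation:
Op 1 fold_up: fold axis h@4; visible region now rows[0,4) x cols[0,32) = 4x32
Op 2 fold_left: fold axis v@16; visible region now rows[0,4) x cols[0,16) = 4x16
Op 3 fold_down: fold axis h@2; visible region now rows[2,4) x cols[0,16) = 2x16
Op 4 fold_left: fold axis v@8; visible region now rows[2,4) x cols[0,8) = 2x8
Op 5 cut(1, 2): punch at orig (3,2); cuts so far [(3, 2)]; region rows[2,4) x cols[0,8) = 2x8
Unfold 1 (reflect across v@8): 2 holes -> [(3, 2), (3, 13)]
Unfold 2 (reflect across h@2): 4 holes -> [(0, 2), (0, 13), (3, 2), (3, 13)]
Unfold 3 (reflect across v@16): 8 holes -> [(0, 2), (0, 13), (0, 18), (0, 29), (3, 2), (3, 13), (3, 18), (3, 29)]
Unfold 4 (reflect across h@4): 16 holes -> [(0, 2), (0, 13), (0, 18), (0, 29), (3, 2), (3, 13), (3, 18), (3, 29), (4, 2), (4, 13), (4, 18), (4, 29), (7, 2), (7, 13), (7, 18), (7, 29)]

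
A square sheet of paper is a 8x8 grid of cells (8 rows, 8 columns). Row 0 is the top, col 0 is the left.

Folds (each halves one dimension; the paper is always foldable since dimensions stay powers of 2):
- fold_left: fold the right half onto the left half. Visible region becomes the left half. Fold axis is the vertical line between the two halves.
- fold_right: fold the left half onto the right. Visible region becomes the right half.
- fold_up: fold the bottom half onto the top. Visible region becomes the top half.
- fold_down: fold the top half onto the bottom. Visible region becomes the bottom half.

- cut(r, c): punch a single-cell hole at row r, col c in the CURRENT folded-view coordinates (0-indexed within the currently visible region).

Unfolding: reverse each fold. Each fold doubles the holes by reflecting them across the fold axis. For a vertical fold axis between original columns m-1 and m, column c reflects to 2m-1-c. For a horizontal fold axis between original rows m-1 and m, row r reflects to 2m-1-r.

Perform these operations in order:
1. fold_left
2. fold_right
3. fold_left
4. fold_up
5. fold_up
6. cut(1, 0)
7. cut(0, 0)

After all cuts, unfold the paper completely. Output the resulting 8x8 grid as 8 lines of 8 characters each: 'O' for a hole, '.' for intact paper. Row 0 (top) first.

Answer: OOOOOOOO
OOOOOOOO
OOOOOOOO
OOOOOOOO
OOOOOOOO
OOOOOOOO
OOOOOOOO
OOOOOOOO

Derivation:
Op 1 fold_left: fold axis v@4; visible region now rows[0,8) x cols[0,4) = 8x4
Op 2 fold_right: fold axis v@2; visible region now rows[0,8) x cols[2,4) = 8x2
Op 3 fold_left: fold axis v@3; visible region now rows[0,8) x cols[2,3) = 8x1
Op 4 fold_up: fold axis h@4; visible region now rows[0,4) x cols[2,3) = 4x1
Op 5 fold_up: fold axis h@2; visible region now rows[0,2) x cols[2,3) = 2x1
Op 6 cut(1, 0): punch at orig (1,2); cuts so far [(1, 2)]; region rows[0,2) x cols[2,3) = 2x1
Op 7 cut(0, 0): punch at orig (0,2); cuts so far [(0, 2), (1, 2)]; region rows[0,2) x cols[2,3) = 2x1
Unfold 1 (reflect across h@2): 4 holes -> [(0, 2), (1, 2), (2, 2), (3, 2)]
Unfold 2 (reflect across h@4): 8 holes -> [(0, 2), (1, 2), (2, 2), (3, 2), (4, 2), (5, 2), (6, 2), (7, 2)]
Unfold 3 (reflect across v@3): 16 holes -> [(0, 2), (0, 3), (1, 2), (1, 3), (2, 2), (2, 3), (3, 2), (3, 3), (4, 2), (4, 3), (5, 2), (5, 3), (6, 2), (6, 3), (7, 2), (7, 3)]
Unfold 4 (reflect across v@2): 32 holes -> [(0, 0), (0, 1), (0, 2), (0, 3), (1, 0), (1, 1), (1, 2), (1, 3), (2, 0), (2, 1), (2, 2), (2, 3), (3, 0), (3, 1), (3, 2), (3, 3), (4, 0), (4, 1), (4, 2), (4, 3), (5, 0), (5, 1), (5, 2), (5, 3), (6, 0), (6, 1), (6, 2), (6, 3), (7, 0), (7, 1), (7, 2), (7, 3)]
Unfold 5 (reflect across v@4): 64 holes -> [(0, 0), (0, 1), (0, 2), (0, 3), (0, 4), (0, 5), (0, 6), (0, 7), (1, 0), (1, 1), (1, 2), (1, 3), (1, 4), (1, 5), (1, 6), (1, 7), (2, 0), (2, 1), (2, 2), (2, 3), (2, 4), (2, 5), (2, 6), (2, 7), (3, 0), (3, 1), (3, 2), (3, 3), (3, 4), (3, 5), (3, 6), (3, 7), (4, 0), (4, 1), (4, 2), (4, 3), (4, 4), (4, 5), (4, 6), (4, 7), (5, 0), (5, 1), (5, 2), (5, 3), (5, 4), (5, 5), (5, 6), (5, 7), (6, 0), (6, 1), (6, 2), (6, 3), (6, 4), (6, 5), (6, 6), (6, 7), (7, 0), (7, 1), (7, 2), (7, 3), (7, 4), (7, 5), (7, 6), (7, 7)]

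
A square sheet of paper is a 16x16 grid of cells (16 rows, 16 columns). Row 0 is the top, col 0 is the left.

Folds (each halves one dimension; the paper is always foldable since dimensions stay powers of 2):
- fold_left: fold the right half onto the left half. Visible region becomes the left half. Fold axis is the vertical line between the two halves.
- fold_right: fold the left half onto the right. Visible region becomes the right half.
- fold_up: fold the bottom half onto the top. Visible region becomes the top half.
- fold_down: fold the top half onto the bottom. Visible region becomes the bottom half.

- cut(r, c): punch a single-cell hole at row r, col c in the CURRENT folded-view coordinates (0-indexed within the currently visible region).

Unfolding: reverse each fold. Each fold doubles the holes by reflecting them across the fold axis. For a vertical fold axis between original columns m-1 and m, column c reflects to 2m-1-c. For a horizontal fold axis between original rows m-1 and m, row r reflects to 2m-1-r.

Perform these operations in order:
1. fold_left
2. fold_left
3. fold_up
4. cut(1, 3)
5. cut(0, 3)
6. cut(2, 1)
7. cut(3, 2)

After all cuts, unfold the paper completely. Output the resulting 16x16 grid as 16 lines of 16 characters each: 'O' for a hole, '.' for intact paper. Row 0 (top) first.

Op 1 fold_left: fold axis v@8; visible region now rows[0,16) x cols[0,8) = 16x8
Op 2 fold_left: fold axis v@4; visible region now rows[0,16) x cols[0,4) = 16x4
Op 3 fold_up: fold axis h@8; visible region now rows[0,8) x cols[0,4) = 8x4
Op 4 cut(1, 3): punch at orig (1,3); cuts so far [(1, 3)]; region rows[0,8) x cols[0,4) = 8x4
Op 5 cut(0, 3): punch at orig (0,3); cuts so far [(0, 3), (1, 3)]; region rows[0,8) x cols[0,4) = 8x4
Op 6 cut(2, 1): punch at orig (2,1); cuts so far [(0, 3), (1, 3), (2, 1)]; region rows[0,8) x cols[0,4) = 8x4
Op 7 cut(3, 2): punch at orig (3,2); cuts so far [(0, 3), (1, 3), (2, 1), (3, 2)]; region rows[0,8) x cols[0,4) = 8x4
Unfold 1 (reflect across h@8): 8 holes -> [(0, 3), (1, 3), (2, 1), (3, 2), (12, 2), (13, 1), (14, 3), (15, 3)]
Unfold 2 (reflect across v@4): 16 holes -> [(0, 3), (0, 4), (1, 3), (1, 4), (2, 1), (2, 6), (3, 2), (3, 5), (12, 2), (12, 5), (13, 1), (13, 6), (14, 3), (14, 4), (15, 3), (15, 4)]
Unfold 3 (reflect across v@8): 32 holes -> [(0, 3), (0, 4), (0, 11), (0, 12), (1, 3), (1, 4), (1, 11), (1, 12), (2, 1), (2, 6), (2, 9), (2, 14), (3, 2), (3, 5), (3, 10), (3, 13), (12, 2), (12, 5), (12, 10), (12, 13), (13, 1), (13, 6), (13, 9), (13, 14), (14, 3), (14, 4), (14, 11), (14, 12), (15, 3), (15, 4), (15, 11), (15, 12)]

Answer: ...OO......OO...
...OO......OO...
.O....O..O....O.
..O..O....O..O..
................
................
................
................
................
................
................
................
..O..O....O..O..
.O....O..O....O.
...OO......OO...
...OO......OO...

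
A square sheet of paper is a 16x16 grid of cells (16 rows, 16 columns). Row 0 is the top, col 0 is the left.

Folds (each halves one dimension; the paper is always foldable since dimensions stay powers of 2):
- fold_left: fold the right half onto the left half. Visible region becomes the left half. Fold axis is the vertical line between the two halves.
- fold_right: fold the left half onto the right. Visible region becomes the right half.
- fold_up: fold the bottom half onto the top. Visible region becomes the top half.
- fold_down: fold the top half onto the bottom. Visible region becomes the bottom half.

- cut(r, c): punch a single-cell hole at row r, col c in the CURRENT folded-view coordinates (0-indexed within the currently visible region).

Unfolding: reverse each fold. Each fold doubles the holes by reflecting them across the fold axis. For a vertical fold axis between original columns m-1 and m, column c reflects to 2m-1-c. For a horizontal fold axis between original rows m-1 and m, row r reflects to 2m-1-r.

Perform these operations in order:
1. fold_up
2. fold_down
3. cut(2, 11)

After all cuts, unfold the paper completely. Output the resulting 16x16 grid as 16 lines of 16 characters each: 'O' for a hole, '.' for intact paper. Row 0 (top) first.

Answer: ................
...........O....
................
................
................
................
...........O....
................
................
...........O....
................
................
................
................
...........O....
................

Derivation:
Op 1 fold_up: fold axis h@8; visible region now rows[0,8) x cols[0,16) = 8x16
Op 2 fold_down: fold axis h@4; visible region now rows[4,8) x cols[0,16) = 4x16
Op 3 cut(2, 11): punch at orig (6,11); cuts so far [(6, 11)]; region rows[4,8) x cols[0,16) = 4x16
Unfold 1 (reflect across h@4): 2 holes -> [(1, 11), (6, 11)]
Unfold 2 (reflect across h@8): 4 holes -> [(1, 11), (6, 11), (9, 11), (14, 11)]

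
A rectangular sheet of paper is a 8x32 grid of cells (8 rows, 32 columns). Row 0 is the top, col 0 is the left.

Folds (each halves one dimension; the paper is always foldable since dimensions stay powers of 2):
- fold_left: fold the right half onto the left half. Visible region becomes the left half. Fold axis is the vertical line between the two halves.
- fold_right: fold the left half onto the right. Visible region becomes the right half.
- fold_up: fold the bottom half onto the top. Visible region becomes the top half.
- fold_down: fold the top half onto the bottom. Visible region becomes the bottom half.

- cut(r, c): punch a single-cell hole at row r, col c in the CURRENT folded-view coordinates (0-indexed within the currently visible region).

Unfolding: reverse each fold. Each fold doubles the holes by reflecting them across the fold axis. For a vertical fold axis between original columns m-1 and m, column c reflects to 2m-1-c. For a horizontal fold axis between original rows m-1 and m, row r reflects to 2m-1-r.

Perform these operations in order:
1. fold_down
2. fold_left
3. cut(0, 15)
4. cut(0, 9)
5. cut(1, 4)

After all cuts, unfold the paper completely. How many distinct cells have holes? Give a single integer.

Answer: 12

Derivation:
Op 1 fold_down: fold axis h@4; visible region now rows[4,8) x cols[0,32) = 4x32
Op 2 fold_left: fold axis v@16; visible region now rows[4,8) x cols[0,16) = 4x16
Op 3 cut(0, 15): punch at orig (4,15); cuts so far [(4, 15)]; region rows[4,8) x cols[0,16) = 4x16
Op 4 cut(0, 9): punch at orig (4,9); cuts so far [(4, 9), (4, 15)]; region rows[4,8) x cols[0,16) = 4x16
Op 5 cut(1, 4): punch at orig (5,4); cuts so far [(4, 9), (4, 15), (5, 4)]; region rows[4,8) x cols[0,16) = 4x16
Unfold 1 (reflect across v@16): 6 holes -> [(4, 9), (4, 15), (4, 16), (4, 22), (5, 4), (5, 27)]
Unfold 2 (reflect across h@4): 12 holes -> [(2, 4), (2, 27), (3, 9), (3, 15), (3, 16), (3, 22), (4, 9), (4, 15), (4, 16), (4, 22), (5, 4), (5, 27)]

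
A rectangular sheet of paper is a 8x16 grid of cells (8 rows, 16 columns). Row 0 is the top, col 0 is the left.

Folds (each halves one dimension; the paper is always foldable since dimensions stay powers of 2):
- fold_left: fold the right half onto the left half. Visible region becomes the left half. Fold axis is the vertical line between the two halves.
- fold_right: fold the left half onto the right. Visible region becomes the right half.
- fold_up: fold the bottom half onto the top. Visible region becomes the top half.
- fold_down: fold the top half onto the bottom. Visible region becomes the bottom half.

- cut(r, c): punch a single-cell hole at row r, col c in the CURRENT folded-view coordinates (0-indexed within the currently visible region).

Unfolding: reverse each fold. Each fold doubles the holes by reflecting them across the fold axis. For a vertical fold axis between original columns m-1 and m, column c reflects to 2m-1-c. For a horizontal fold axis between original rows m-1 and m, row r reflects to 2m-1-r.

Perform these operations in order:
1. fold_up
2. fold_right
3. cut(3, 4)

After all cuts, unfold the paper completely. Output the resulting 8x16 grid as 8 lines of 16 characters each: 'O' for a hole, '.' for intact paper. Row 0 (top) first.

Op 1 fold_up: fold axis h@4; visible region now rows[0,4) x cols[0,16) = 4x16
Op 2 fold_right: fold axis v@8; visible region now rows[0,4) x cols[8,16) = 4x8
Op 3 cut(3, 4): punch at orig (3,12); cuts so far [(3, 12)]; region rows[0,4) x cols[8,16) = 4x8
Unfold 1 (reflect across v@8): 2 holes -> [(3, 3), (3, 12)]
Unfold 2 (reflect across h@4): 4 holes -> [(3, 3), (3, 12), (4, 3), (4, 12)]

Answer: ................
................
................
...O........O...
...O........O...
................
................
................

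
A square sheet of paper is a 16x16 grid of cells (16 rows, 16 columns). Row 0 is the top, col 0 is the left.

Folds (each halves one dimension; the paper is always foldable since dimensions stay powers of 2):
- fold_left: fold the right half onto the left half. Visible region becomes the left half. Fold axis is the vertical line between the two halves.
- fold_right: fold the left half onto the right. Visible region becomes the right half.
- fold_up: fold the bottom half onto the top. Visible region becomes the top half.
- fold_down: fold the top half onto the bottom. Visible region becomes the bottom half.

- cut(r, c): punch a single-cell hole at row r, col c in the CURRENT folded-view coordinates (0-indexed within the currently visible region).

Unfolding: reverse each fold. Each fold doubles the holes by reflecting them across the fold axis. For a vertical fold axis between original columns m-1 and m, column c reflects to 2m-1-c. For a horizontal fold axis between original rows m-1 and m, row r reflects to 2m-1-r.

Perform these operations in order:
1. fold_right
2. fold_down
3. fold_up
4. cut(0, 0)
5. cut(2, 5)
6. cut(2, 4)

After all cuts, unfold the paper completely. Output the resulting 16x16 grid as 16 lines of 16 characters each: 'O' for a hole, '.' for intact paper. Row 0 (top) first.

Answer: .......OO.......
................
..OO........OO..
................
................
..OO........OO..
................
.......OO.......
.......OO.......
................
..OO........OO..
................
................
..OO........OO..
................
.......OO.......

Derivation:
Op 1 fold_right: fold axis v@8; visible region now rows[0,16) x cols[8,16) = 16x8
Op 2 fold_down: fold axis h@8; visible region now rows[8,16) x cols[8,16) = 8x8
Op 3 fold_up: fold axis h@12; visible region now rows[8,12) x cols[8,16) = 4x8
Op 4 cut(0, 0): punch at orig (8,8); cuts so far [(8, 8)]; region rows[8,12) x cols[8,16) = 4x8
Op 5 cut(2, 5): punch at orig (10,13); cuts so far [(8, 8), (10, 13)]; region rows[8,12) x cols[8,16) = 4x8
Op 6 cut(2, 4): punch at orig (10,12); cuts so far [(8, 8), (10, 12), (10, 13)]; region rows[8,12) x cols[8,16) = 4x8
Unfold 1 (reflect across h@12): 6 holes -> [(8, 8), (10, 12), (10, 13), (13, 12), (13, 13), (15, 8)]
Unfold 2 (reflect across h@8): 12 holes -> [(0, 8), (2, 12), (2, 13), (5, 12), (5, 13), (7, 8), (8, 8), (10, 12), (10, 13), (13, 12), (13, 13), (15, 8)]
Unfold 3 (reflect across v@8): 24 holes -> [(0, 7), (0, 8), (2, 2), (2, 3), (2, 12), (2, 13), (5, 2), (5, 3), (5, 12), (5, 13), (7, 7), (7, 8), (8, 7), (8, 8), (10, 2), (10, 3), (10, 12), (10, 13), (13, 2), (13, 3), (13, 12), (13, 13), (15, 7), (15, 8)]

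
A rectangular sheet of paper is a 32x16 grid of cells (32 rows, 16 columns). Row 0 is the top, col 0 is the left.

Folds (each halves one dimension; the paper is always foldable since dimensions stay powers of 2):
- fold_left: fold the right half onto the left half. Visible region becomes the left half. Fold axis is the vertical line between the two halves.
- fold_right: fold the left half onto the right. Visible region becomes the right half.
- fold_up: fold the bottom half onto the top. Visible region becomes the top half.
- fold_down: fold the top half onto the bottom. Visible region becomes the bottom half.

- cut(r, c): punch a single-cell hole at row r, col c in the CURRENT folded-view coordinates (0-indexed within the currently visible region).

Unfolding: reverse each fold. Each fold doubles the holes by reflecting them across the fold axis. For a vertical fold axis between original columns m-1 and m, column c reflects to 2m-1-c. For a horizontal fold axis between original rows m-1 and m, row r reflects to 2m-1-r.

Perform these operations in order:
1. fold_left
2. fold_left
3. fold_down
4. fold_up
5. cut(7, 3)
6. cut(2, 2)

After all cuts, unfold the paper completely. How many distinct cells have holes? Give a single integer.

Op 1 fold_left: fold axis v@8; visible region now rows[0,32) x cols[0,8) = 32x8
Op 2 fold_left: fold axis v@4; visible region now rows[0,32) x cols[0,4) = 32x4
Op 3 fold_down: fold axis h@16; visible region now rows[16,32) x cols[0,4) = 16x4
Op 4 fold_up: fold axis h@24; visible region now rows[16,24) x cols[0,4) = 8x4
Op 5 cut(7, 3): punch at orig (23,3); cuts so far [(23, 3)]; region rows[16,24) x cols[0,4) = 8x4
Op 6 cut(2, 2): punch at orig (18,2); cuts so far [(18, 2), (23, 3)]; region rows[16,24) x cols[0,4) = 8x4
Unfold 1 (reflect across h@24): 4 holes -> [(18, 2), (23, 3), (24, 3), (29, 2)]
Unfold 2 (reflect across h@16): 8 holes -> [(2, 2), (7, 3), (8, 3), (13, 2), (18, 2), (23, 3), (24, 3), (29, 2)]
Unfold 3 (reflect across v@4): 16 holes -> [(2, 2), (2, 5), (7, 3), (7, 4), (8, 3), (8, 4), (13, 2), (13, 5), (18, 2), (18, 5), (23, 3), (23, 4), (24, 3), (24, 4), (29, 2), (29, 5)]
Unfold 4 (reflect across v@8): 32 holes -> [(2, 2), (2, 5), (2, 10), (2, 13), (7, 3), (7, 4), (7, 11), (7, 12), (8, 3), (8, 4), (8, 11), (8, 12), (13, 2), (13, 5), (13, 10), (13, 13), (18, 2), (18, 5), (18, 10), (18, 13), (23, 3), (23, 4), (23, 11), (23, 12), (24, 3), (24, 4), (24, 11), (24, 12), (29, 2), (29, 5), (29, 10), (29, 13)]

Answer: 32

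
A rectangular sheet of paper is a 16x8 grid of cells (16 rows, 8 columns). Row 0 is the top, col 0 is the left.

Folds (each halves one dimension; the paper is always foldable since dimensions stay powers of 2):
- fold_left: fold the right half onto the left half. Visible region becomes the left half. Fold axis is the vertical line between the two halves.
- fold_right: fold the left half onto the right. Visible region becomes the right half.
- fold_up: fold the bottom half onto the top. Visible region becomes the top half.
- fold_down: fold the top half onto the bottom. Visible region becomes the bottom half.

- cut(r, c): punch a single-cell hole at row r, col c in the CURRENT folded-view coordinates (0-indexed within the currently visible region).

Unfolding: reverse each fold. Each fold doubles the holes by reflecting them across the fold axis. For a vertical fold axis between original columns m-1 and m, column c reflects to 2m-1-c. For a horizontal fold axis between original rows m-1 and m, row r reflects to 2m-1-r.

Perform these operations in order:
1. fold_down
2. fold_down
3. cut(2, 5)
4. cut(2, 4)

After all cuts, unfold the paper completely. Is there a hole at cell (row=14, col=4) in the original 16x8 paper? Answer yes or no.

Answer: yes

Derivation:
Op 1 fold_down: fold axis h@8; visible region now rows[8,16) x cols[0,8) = 8x8
Op 2 fold_down: fold axis h@12; visible region now rows[12,16) x cols[0,8) = 4x8
Op 3 cut(2, 5): punch at orig (14,5); cuts so far [(14, 5)]; region rows[12,16) x cols[0,8) = 4x8
Op 4 cut(2, 4): punch at orig (14,4); cuts so far [(14, 4), (14, 5)]; region rows[12,16) x cols[0,8) = 4x8
Unfold 1 (reflect across h@12): 4 holes -> [(9, 4), (9, 5), (14, 4), (14, 5)]
Unfold 2 (reflect across h@8): 8 holes -> [(1, 4), (1, 5), (6, 4), (6, 5), (9, 4), (9, 5), (14, 4), (14, 5)]
Holes: [(1, 4), (1, 5), (6, 4), (6, 5), (9, 4), (9, 5), (14, 4), (14, 5)]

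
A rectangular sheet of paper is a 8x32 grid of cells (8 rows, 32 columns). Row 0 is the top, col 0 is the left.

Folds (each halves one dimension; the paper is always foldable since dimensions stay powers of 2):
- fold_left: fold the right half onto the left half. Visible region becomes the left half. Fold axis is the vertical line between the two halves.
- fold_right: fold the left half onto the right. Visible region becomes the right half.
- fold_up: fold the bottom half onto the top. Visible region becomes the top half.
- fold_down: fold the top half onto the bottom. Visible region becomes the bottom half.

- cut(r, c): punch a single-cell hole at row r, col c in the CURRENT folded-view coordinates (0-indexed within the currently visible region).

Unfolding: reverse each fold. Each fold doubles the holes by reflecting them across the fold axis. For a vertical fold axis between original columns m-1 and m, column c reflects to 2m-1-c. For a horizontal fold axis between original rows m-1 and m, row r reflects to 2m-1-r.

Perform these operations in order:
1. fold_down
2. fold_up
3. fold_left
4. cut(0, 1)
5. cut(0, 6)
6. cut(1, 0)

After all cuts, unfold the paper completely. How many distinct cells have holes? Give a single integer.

Answer: 24

Derivation:
Op 1 fold_down: fold axis h@4; visible region now rows[4,8) x cols[0,32) = 4x32
Op 2 fold_up: fold axis h@6; visible region now rows[4,6) x cols[0,32) = 2x32
Op 3 fold_left: fold axis v@16; visible region now rows[4,6) x cols[0,16) = 2x16
Op 4 cut(0, 1): punch at orig (4,1); cuts so far [(4, 1)]; region rows[4,6) x cols[0,16) = 2x16
Op 5 cut(0, 6): punch at orig (4,6); cuts so far [(4, 1), (4, 6)]; region rows[4,6) x cols[0,16) = 2x16
Op 6 cut(1, 0): punch at orig (5,0); cuts so far [(4, 1), (4, 6), (5, 0)]; region rows[4,6) x cols[0,16) = 2x16
Unfold 1 (reflect across v@16): 6 holes -> [(4, 1), (4, 6), (4, 25), (4, 30), (5, 0), (5, 31)]
Unfold 2 (reflect across h@6): 12 holes -> [(4, 1), (4, 6), (4, 25), (4, 30), (5, 0), (5, 31), (6, 0), (6, 31), (7, 1), (7, 6), (7, 25), (7, 30)]
Unfold 3 (reflect across h@4): 24 holes -> [(0, 1), (0, 6), (0, 25), (0, 30), (1, 0), (1, 31), (2, 0), (2, 31), (3, 1), (3, 6), (3, 25), (3, 30), (4, 1), (4, 6), (4, 25), (4, 30), (5, 0), (5, 31), (6, 0), (6, 31), (7, 1), (7, 6), (7, 25), (7, 30)]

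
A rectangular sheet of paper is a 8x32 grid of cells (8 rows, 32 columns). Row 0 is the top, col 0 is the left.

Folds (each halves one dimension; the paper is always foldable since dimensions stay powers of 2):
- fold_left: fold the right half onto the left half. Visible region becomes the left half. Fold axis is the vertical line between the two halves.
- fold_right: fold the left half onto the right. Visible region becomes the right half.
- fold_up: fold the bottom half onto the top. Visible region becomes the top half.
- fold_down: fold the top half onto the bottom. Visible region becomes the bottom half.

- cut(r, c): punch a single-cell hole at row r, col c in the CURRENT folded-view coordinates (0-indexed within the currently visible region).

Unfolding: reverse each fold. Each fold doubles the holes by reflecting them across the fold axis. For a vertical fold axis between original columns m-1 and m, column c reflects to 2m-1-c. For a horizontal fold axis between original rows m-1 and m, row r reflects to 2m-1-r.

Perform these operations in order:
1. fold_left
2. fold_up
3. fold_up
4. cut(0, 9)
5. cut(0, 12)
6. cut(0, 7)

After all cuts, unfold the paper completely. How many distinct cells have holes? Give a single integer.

Op 1 fold_left: fold axis v@16; visible region now rows[0,8) x cols[0,16) = 8x16
Op 2 fold_up: fold axis h@4; visible region now rows[0,4) x cols[0,16) = 4x16
Op 3 fold_up: fold axis h@2; visible region now rows[0,2) x cols[0,16) = 2x16
Op 4 cut(0, 9): punch at orig (0,9); cuts so far [(0, 9)]; region rows[0,2) x cols[0,16) = 2x16
Op 5 cut(0, 12): punch at orig (0,12); cuts so far [(0, 9), (0, 12)]; region rows[0,2) x cols[0,16) = 2x16
Op 6 cut(0, 7): punch at orig (0,7); cuts so far [(0, 7), (0, 9), (0, 12)]; region rows[0,2) x cols[0,16) = 2x16
Unfold 1 (reflect across h@2): 6 holes -> [(0, 7), (0, 9), (0, 12), (3, 7), (3, 9), (3, 12)]
Unfold 2 (reflect across h@4): 12 holes -> [(0, 7), (0, 9), (0, 12), (3, 7), (3, 9), (3, 12), (4, 7), (4, 9), (4, 12), (7, 7), (7, 9), (7, 12)]
Unfold 3 (reflect across v@16): 24 holes -> [(0, 7), (0, 9), (0, 12), (0, 19), (0, 22), (0, 24), (3, 7), (3, 9), (3, 12), (3, 19), (3, 22), (3, 24), (4, 7), (4, 9), (4, 12), (4, 19), (4, 22), (4, 24), (7, 7), (7, 9), (7, 12), (7, 19), (7, 22), (7, 24)]

Answer: 24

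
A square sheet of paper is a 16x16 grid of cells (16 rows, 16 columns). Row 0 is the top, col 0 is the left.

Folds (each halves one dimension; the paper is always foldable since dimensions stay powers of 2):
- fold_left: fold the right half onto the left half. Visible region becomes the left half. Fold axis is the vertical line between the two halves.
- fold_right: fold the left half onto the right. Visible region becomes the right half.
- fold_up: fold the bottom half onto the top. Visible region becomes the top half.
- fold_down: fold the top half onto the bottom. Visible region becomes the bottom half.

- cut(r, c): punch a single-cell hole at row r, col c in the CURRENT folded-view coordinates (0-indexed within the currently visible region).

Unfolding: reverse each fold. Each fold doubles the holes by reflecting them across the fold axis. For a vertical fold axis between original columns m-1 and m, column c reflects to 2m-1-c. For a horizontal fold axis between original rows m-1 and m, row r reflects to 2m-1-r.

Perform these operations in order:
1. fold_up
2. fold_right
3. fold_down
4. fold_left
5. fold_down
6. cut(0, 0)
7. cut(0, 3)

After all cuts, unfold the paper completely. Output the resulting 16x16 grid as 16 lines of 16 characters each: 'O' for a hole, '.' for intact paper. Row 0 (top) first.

Op 1 fold_up: fold axis h@8; visible region now rows[0,8) x cols[0,16) = 8x16
Op 2 fold_right: fold axis v@8; visible region now rows[0,8) x cols[8,16) = 8x8
Op 3 fold_down: fold axis h@4; visible region now rows[4,8) x cols[8,16) = 4x8
Op 4 fold_left: fold axis v@12; visible region now rows[4,8) x cols[8,12) = 4x4
Op 5 fold_down: fold axis h@6; visible region now rows[6,8) x cols[8,12) = 2x4
Op 6 cut(0, 0): punch at orig (6,8); cuts so far [(6, 8)]; region rows[6,8) x cols[8,12) = 2x4
Op 7 cut(0, 3): punch at orig (6,11); cuts so far [(6, 8), (6, 11)]; region rows[6,8) x cols[8,12) = 2x4
Unfold 1 (reflect across h@6): 4 holes -> [(5, 8), (5, 11), (6, 8), (6, 11)]
Unfold 2 (reflect across v@12): 8 holes -> [(5, 8), (5, 11), (5, 12), (5, 15), (6, 8), (6, 11), (6, 12), (6, 15)]
Unfold 3 (reflect across h@4): 16 holes -> [(1, 8), (1, 11), (1, 12), (1, 15), (2, 8), (2, 11), (2, 12), (2, 15), (5, 8), (5, 11), (5, 12), (5, 15), (6, 8), (6, 11), (6, 12), (6, 15)]
Unfold 4 (reflect across v@8): 32 holes -> [(1, 0), (1, 3), (1, 4), (1, 7), (1, 8), (1, 11), (1, 12), (1, 15), (2, 0), (2, 3), (2, 4), (2, 7), (2, 8), (2, 11), (2, 12), (2, 15), (5, 0), (5, 3), (5, 4), (5, 7), (5, 8), (5, 11), (5, 12), (5, 15), (6, 0), (6, 3), (6, 4), (6, 7), (6, 8), (6, 11), (6, 12), (6, 15)]
Unfold 5 (reflect across h@8): 64 holes -> [(1, 0), (1, 3), (1, 4), (1, 7), (1, 8), (1, 11), (1, 12), (1, 15), (2, 0), (2, 3), (2, 4), (2, 7), (2, 8), (2, 11), (2, 12), (2, 15), (5, 0), (5, 3), (5, 4), (5, 7), (5, 8), (5, 11), (5, 12), (5, 15), (6, 0), (6, 3), (6, 4), (6, 7), (6, 8), (6, 11), (6, 12), (6, 15), (9, 0), (9, 3), (9, 4), (9, 7), (9, 8), (9, 11), (9, 12), (9, 15), (10, 0), (10, 3), (10, 4), (10, 7), (10, 8), (10, 11), (10, 12), (10, 15), (13, 0), (13, 3), (13, 4), (13, 7), (13, 8), (13, 11), (13, 12), (13, 15), (14, 0), (14, 3), (14, 4), (14, 7), (14, 8), (14, 11), (14, 12), (14, 15)]

Answer: ................
O..OO..OO..OO..O
O..OO..OO..OO..O
................
................
O..OO..OO..OO..O
O..OO..OO..OO..O
................
................
O..OO..OO..OO..O
O..OO..OO..OO..O
................
................
O..OO..OO..OO..O
O..OO..OO..OO..O
................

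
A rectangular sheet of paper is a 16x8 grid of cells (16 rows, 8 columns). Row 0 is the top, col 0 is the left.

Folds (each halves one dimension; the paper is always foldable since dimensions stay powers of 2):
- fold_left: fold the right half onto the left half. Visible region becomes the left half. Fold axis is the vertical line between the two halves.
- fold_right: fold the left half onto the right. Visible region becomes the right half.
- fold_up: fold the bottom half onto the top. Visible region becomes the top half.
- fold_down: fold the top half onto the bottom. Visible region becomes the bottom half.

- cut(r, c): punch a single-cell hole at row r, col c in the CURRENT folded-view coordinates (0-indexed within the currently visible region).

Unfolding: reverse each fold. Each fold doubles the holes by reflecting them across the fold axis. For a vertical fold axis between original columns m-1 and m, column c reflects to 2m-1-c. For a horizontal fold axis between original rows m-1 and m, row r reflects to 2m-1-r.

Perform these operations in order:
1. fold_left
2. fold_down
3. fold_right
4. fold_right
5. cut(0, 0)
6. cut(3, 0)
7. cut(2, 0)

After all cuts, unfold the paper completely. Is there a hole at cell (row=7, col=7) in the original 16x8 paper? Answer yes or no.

Answer: yes

Derivation:
Op 1 fold_left: fold axis v@4; visible region now rows[0,16) x cols[0,4) = 16x4
Op 2 fold_down: fold axis h@8; visible region now rows[8,16) x cols[0,4) = 8x4
Op 3 fold_right: fold axis v@2; visible region now rows[8,16) x cols[2,4) = 8x2
Op 4 fold_right: fold axis v@3; visible region now rows[8,16) x cols[3,4) = 8x1
Op 5 cut(0, 0): punch at orig (8,3); cuts so far [(8, 3)]; region rows[8,16) x cols[3,4) = 8x1
Op 6 cut(3, 0): punch at orig (11,3); cuts so far [(8, 3), (11, 3)]; region rows[8,16) x cols[3,4) = 8x1
Op 7 cut(2, 0): punch at orig (10,3); cuts so far [(8, 3), (10, 3), (11, 3)]; region rows[8,16) x cols[3,4) = 8x1
Unfold 1 (reflect across v@3): 6 holes -> [(8, 2), (8, 3), (10, 2), (10, 3), (11, 2), (11, 3)]
Unfold 2 (reflect across v@2): 12 holes -> [(8, 0), (8, 1), (8, 2), (8, 3), (10, 0), (10, 1), (10, 2), (10, 3), (11, 0), (11, 1), (11, 2), (11, 3)]
Unfold 3 (reflect across h@8): 24 holes -> [(4, 0), (4, 1), (4, 2), (4, 3), (5, 0), (5, 1), (5, 2), (5, 3), (7, 0), (7, 1), (7, 2), (7, 3), (8, 0), (8, 1), (8, 2), (8, 3), (10, 0), (10, 1), (10, 2), (10, 3), (11, 0), (11, 1), (11, 2), (11, 3)]
Unfold 4 (reflect across v@4): 48 holes -> [(4, 0), (4, 1), (4, 2), (4, 3), (4, 4), (4, 5), (4, 6), (4, 7), (5, 0), (5, 1), (5, 2), (5, 3), (5, 4), (5, 5), (5, 6), (5, 7), (7, 0), (7, 1), (7, 2), (7, 3), (7, 4), (7, 5), (7, 6), (7, 7), (8, 0), (8, 1), (8, 2), (8, 3), (8, 4), (8, 5), (8, 6), (8, 7), (10, 0), (10, 1), (10, 2), (10, 3), (10, 4), (10, 5), (10, 6), (10, 7), (11, 0), (11, 1), (11, 2), (11, 3), (11, 4), (11, 5), (11, 6), (11, 7)]
Holes: [(4, 0), (4, 1), (4, 2), (4, 3), (4, 4), (4, 5), (4, 6), (4, 7), (5, 0), (5, 1), (5, 2), (5, 3), (5, 4), (5, 5), (5, 6), (5, 7), (7, 0), (7, 1), (7, 2), (7, 3), (7, 4), (7, 5), (7, 6), (7, 7), (8, 0), (8, 1), (8, 2), (8, 3), (8, 4), (8, 5), (8, 6), (8, 7), (10, 0), (10, 1), (10, 2), (10, 3), (10, 4), (10, 5), (10, 6), (10, 7), (11, 0), (11, 1), (11, 2), (11, 3), (11, 4), (11, 5), (11, 6), (11, 7)]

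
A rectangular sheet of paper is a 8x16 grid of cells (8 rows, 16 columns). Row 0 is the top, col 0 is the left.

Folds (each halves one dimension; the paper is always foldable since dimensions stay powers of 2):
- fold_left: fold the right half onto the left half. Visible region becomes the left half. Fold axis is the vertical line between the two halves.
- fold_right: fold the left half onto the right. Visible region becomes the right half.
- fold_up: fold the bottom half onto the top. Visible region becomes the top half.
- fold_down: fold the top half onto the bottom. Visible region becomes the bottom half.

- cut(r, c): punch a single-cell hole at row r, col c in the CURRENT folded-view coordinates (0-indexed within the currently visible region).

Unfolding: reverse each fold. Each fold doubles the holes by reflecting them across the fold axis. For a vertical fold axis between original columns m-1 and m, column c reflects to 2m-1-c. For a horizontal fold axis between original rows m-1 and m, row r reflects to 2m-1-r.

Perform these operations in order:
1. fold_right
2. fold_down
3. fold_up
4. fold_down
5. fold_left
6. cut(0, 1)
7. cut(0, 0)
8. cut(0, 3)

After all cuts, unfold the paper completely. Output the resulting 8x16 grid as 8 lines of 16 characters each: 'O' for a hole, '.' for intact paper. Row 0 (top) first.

Answer: OO.OO.OOOO.OO.OO
OO.OO.OOOO.OO.OO
OO.OO.OOOO.OO.OO
OO.OO.OOOO.OO.OO
OO.OO.OOOO.OO.OO
OO.OO.OOOO.OO.OO
OO.OO.OOOO.OO.OO
OO.OO.OOOO.OO.OO

Derivation:
Op 1 fold_right: fold axis v@8; visible region now rows[0,8) x cols[8,16) = 8x8
Op 2 fold_down: fold axis h@4; visible region now rows[4,8) x cols[8,16) = 4x8
Op 3 fold_up: fold axis h@6; visible region now rows[4,6) x cols[8,16) = 2x8
Op 4 fold_down: fold axis h@5; visible region now rows[5,6) x cols[8,16) = 1x8
Op 5 fold_left: fold axis v@12; visible region now rows[5,6) x cols[8,12) = 1x4
Op 6 cut(0, 1): punch at orig (5,9); cuts so far [(5, 9)]; region rows[5,6) x cols[8,12) = 1x4
Op 7 cut(0, 0): punch at orig (5,8); cuts so far [(5, 8), (5, 9)]; region rows[5,6) x cols[8,12) = 1x4
Op 8 cut(0, 3): punch at orig (5,11); cuts so far [(5, 8), (5, 9), (5, 11)]; region rows[5,6) x cols[8,12) = 1x4
Unfold 1 (reflect across v@12): 6 holes -> [(5, 8), (5, 9), (5, 11), (5, 12), (5, 14), (5, 15)]
Unfold 2 (reflect across h@5): 12 holes -> [(4, 8), (4, 9), (4, 11), (4, 12), (4, 14), (4, 15), (5, 8), (5, 9), (5, 11), (5, 12), (5, 14), (5, 15)]
Unfold 3 (reflect across h@6): 24 holes -> [(4, 8), (4, 9), (4, 11), (4, 12), (4, 14), (4, 15), (5, 8), (5, 9), (5, 11), (5, 12), (5, 14), (5, 15), (6, 8), (6, 9), (6, 11), (6, 12), (6, 14), (6, 15), (7, 8), (7, 9), (7, 11), (7, 12), (7, 14), (7, 15)]
Unfold 4 (reflect across h@4): 48 holes -> [(0, 8), (0, 9), (0, 11), (0, 12), (0, 14), (0, 15), (1, 8), (1, 9), (1, 11), (1, 12), (1, 14), (1, 15), (2, 8), (2, 9), (2, 11), (2, 12), (2, 14), (2, 15), (3, 8), (3, 9), (3, 11), (3, 12), (3, 14), (3, 15), (4, 8), (4, 9), (4, 11), (4, 12), (4, 14), (4, 15), (5, 8), (5, 9), (5, 11), (5, 12), (5, 14), (5, 15), (6, 8), (6, 9), (6, 11), (6, 12), (6, 14), (6, 15), (7, 8), (7, 9), (7, 11), (7, 12), (7, 14), (7, 15)]
Unfold 5 (reflect across v@8): 96 holes -> [(0, 0), (0, 1), (0, 3), (0, 4), (0, 6), (0, 7), (0, 8), (0, 9), (0, 11), (0, 12), (0, 14), (0, 15), (1, 0), (1, 1), (1, 3), (1, 4), (1, 6), (1, 7), (1, 8), (1, 9), (1, 11), (1, 12), (1, 14), (1, 15), (2, 0), (2, 1), (2, 3), (2, 4), (2, 6), (2, 7), (2, 8), (2, 9), (2, 11), (2, 12), (2, 14), (2, 15), (3, 0), (3, 1), (3, 3), (3, 4), (3, 6), (3, 7), (3, 8), (3, 9), (3, 11), (3, 12), (3, 14), (3, 15), (4, 0), (4, 1), (4, 3), (4, 4), (4, 6), (4, 7), (4, 8), (4, 9), (4, 11), (4, 12), (4, 14), (4, 15), (5, 0), (5, 1), (5, 3), (5, 4), (5, 6), (5, 7), (5, 8), (5, 9), (5, 11), (5, 12), (5, 14), (5, 15), (6, 0), (6, 1), (6, 3), (6, 4), (6, 6), (6, 7), (6, 8), (6, 9), (6, 11), (6, 12), (6, 14), (6, 15), (7, 0), (7, 1), (7, 3), (7, 4), (7, 6), (7, 7), (7, 8), (7, 9), (7, 11), (7, 12), (7, 14), (7, 15)]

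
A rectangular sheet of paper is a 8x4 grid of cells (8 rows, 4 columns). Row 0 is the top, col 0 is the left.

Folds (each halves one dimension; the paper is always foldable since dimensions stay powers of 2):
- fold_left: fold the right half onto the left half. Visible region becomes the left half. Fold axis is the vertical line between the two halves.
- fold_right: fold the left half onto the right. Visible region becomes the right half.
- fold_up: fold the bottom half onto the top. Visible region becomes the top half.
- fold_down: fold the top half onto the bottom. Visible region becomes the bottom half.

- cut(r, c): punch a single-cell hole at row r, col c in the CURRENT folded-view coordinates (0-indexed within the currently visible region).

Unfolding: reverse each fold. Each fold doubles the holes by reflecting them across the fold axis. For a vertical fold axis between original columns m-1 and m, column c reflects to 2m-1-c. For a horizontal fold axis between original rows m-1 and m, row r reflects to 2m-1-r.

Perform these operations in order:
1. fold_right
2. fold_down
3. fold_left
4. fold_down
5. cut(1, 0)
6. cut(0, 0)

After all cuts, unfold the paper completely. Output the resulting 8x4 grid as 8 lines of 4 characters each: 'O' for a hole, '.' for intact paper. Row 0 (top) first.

Op 1 fold_right: fold axis v@2; visible region now rows[0,8) x cols[2,4) = 8x2
Op 2 fold_down: fold axis h@4; visible region now rows[4,8) x cols[2,4) = 4x2
Op 3 fold_left: fold axis v@3; visible region now rows[4,8) x cols[2,3) = 4x1
Op 4 fold_down: fold axis h@6; visible region now rows[6,8) x cols[2,3) = 2x1
Op 5 cut(1, 0): punch at orig (7,2); cuts so far [(7, 2)]; region rows[6,8) x cols[2,3) = 2x1
Op 6 cut(0, 0): punch at orig (6,2); cuts so far [(6, 2), (7, 2)]; region rows[6,8) x cols[2,3) = 2x1
Unfold 1 (reflect across h@6): 4 holes -> [(4, 2), (5, 2), (6, 2), (7, 2)]
Unfold 2 (reflect across v@3): 8 holes -> [(4, 2), (4, 3), (5, 2), (5, 3), (6, 2), (6, 3), (7, 2), (7, 3)]
Unfold 3 (reflect across h@4): 16 holes -> [(0, 2), (0, 3), (1, 2), (1, 3), (2, 2), (2, 3), (3, 2), (3, 3), (4, 2), (4, 3), (5, 2), (5, 3), (6, 2), (6, 3), (7, 2), (7, 3)]
Unfold 4 (reflect across v@2): 32 holes -> [(0, 0), (0, 1), (0, 2), (0, 3), (1, 0), (1, 1), (1, 2), (1, 3), (2, 0), (2, 1), (2, 2), (2, 3), (3, 0), (3, 1), (3, 2), (3, 3), (4, 0), (4, 1), (4, 2), (4, 3), (5, 0), (5, 1), (5, 2), (5, 3), (6, 0), (6, 1), (6, 2), (6, 3), (7, 0), (7, 1), (7, 2), (7, 3)]

Answer: OOOO
OOOO
OOOO
OOOO
OOOO
OOOO
OOOO
OOOO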